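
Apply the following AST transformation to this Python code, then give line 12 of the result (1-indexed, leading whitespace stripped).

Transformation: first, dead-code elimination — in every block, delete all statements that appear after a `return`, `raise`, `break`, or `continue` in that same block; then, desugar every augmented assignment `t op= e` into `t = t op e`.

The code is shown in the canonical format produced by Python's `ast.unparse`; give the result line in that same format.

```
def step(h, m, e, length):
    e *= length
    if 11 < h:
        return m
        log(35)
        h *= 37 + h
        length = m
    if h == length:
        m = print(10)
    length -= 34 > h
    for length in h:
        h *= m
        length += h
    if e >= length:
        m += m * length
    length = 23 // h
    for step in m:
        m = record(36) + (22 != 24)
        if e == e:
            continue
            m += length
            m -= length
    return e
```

m = m + m * length

Transformed code:
def step(h, m, e, length):
    e = e * length
    if 11 < h:
        return m
    if h == length:
        m = print(10)
    length = length - (34 > h)
    for length in h:
        h = h * m
        length = length + h
    if e >= length:
        m = m + m * length
    length = 23 // h
    for step in m:
        m = record(36) + (22 != 24)
        if e == e:
            continue
    return e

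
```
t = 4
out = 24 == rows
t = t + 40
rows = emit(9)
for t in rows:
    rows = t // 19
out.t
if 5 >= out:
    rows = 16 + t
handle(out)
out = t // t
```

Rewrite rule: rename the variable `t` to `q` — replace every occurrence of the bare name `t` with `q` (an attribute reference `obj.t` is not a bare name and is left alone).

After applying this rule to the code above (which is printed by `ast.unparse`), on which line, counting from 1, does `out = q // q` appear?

Transformed code:
q = 4
out = 24 == rows
q = q + 40
rows = emit(9)
for q in rows:
    rows = q // 19
out.t
if 5 >= out:
    rows = 16 + q
handle(out)
out = q // q

11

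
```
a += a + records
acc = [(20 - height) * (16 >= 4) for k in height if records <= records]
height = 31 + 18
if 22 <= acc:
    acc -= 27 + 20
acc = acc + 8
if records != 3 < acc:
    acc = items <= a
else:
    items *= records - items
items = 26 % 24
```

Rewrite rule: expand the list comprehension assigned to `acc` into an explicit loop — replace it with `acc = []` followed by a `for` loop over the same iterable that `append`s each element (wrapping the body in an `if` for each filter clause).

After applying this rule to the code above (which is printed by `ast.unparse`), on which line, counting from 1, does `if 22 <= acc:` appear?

Transformed code:
a += a + records
acc = []
for k in height:
    if records <= records:
        acc.append((20 - height) * (16 >= 4))
height = 31 + 18
if 22 <= acc:
    acc -= 27 + 20
acc = acc + 8
if records != 3 < acc:
    acc = items <= a
else:
    items *= records - items
items = 26 % 24

7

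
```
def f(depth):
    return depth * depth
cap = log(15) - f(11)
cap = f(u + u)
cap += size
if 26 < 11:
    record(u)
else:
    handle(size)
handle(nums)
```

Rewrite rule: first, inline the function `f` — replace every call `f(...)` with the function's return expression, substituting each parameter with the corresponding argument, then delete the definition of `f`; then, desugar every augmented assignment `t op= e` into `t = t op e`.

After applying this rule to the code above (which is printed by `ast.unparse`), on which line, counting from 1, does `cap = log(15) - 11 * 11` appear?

Transformed code:
cap = log(15) - 11 * 11
cap = (u + u) * (u + u)
cap = cap + size
if 26 < 11:
    record(u)
else:
    handle(size)
handle(nums)

1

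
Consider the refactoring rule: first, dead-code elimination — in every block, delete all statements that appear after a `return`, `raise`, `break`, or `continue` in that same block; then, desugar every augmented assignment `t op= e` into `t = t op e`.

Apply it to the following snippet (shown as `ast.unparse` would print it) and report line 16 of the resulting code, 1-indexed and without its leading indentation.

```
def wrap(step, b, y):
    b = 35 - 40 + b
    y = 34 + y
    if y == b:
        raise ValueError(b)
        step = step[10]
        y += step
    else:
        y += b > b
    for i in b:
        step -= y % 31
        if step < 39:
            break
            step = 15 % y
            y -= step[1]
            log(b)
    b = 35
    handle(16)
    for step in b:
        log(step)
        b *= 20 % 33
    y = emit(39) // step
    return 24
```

b = b * (20 % 33)

Transformed code:
def wrap(step, b, y):
    b = 35 - 40 + b
    y = 34 + y
    if y == b:
        raise ValueError(b)
    else:
        y = y + (b > b)
    for i in b:
        step = step - y % 31
        if step < 39:
            break
    b = 35
    handle(16)
    for step in b:
        log(step)
        b = b * (20 % 33)
    y = emit(39) // step
    return 24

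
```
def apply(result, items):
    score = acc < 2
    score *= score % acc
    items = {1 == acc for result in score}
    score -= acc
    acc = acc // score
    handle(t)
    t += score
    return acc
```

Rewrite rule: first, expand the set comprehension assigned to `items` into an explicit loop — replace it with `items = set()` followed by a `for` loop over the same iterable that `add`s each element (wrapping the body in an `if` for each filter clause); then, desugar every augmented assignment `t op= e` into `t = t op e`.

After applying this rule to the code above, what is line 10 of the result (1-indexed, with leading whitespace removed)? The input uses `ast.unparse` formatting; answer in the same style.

t = t + score

Transformed code:
def apply(result, items):
    score = acc < 2
    score = score * (score % acc)
    items = set()
    for result in score:
        items.add(1 == acc)
    score = score - acc
    acc = acc // score
    handle(t)
    t = t + score
    return acc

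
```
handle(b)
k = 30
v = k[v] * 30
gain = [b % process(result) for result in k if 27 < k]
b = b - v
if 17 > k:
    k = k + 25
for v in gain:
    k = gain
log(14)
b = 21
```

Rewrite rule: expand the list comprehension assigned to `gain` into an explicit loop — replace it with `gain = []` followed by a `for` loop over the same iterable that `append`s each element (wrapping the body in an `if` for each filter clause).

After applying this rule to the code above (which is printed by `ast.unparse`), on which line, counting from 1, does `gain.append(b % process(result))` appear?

7

Transformed code:
handle(b)
k = 30
v = k[v] * 30
gain = []
for result in k:
    if 27 < k:
        gain.append(b % process(result))
b = b - v
if 17 > k:
    k = k + 25
for v in gain:
    k = gain
log(14)
b = 21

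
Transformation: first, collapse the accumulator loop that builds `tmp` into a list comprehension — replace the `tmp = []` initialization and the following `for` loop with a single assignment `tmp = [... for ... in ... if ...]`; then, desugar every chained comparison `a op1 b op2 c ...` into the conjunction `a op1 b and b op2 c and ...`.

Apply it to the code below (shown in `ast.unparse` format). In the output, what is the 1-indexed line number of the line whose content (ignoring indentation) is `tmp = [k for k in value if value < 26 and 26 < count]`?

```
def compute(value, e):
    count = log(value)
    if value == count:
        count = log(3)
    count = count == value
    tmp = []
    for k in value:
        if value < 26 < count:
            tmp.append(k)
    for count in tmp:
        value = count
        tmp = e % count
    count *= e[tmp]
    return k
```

6

Transformed code:
def compute(value, e):
    count = log(value)
    if value == count:
        count = log(3)
    count = count == value
    tmp = [k for k in value if value < 26 and 26 < count]
    for count in tmp:
        value = count
        tmp = e % count
    count *= e[tmp]
    return k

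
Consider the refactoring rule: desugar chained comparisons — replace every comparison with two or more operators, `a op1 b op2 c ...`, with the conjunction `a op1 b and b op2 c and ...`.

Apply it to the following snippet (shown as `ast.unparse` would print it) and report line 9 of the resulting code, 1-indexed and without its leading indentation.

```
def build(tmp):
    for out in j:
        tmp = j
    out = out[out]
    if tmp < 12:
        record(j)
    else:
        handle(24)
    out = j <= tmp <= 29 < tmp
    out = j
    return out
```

out = j <= tmp and tmp <= 29 and (29 < tmp)

Transformed code:
def build(tmp):
    for out in j:
        tmp = j
    out = out[out]
    if tmp < 12:
        record(j)
    else:
        handle(24)
    out = j <= tmp and tmp <= 29 and (29 < tmp)
    out = j
    return out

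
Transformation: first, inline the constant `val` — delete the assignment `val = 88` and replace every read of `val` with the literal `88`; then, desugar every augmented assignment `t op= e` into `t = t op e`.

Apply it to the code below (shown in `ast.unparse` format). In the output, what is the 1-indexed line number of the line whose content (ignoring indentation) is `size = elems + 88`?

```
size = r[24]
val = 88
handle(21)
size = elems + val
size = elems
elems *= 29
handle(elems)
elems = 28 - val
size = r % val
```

3

Transformed code:
size = r[24]
handle(21)
size = elems + 88
size = elems
elems = elems * 29
handle(elems)
elems = 28 - 88
size = r % 88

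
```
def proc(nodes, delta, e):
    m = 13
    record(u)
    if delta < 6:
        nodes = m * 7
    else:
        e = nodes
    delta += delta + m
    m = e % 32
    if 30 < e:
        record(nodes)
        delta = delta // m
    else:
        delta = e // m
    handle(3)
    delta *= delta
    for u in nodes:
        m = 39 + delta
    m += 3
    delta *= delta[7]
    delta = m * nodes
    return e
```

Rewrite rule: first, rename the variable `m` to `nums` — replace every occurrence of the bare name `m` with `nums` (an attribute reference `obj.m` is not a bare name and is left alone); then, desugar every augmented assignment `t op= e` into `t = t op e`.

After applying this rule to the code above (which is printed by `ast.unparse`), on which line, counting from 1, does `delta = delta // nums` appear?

Transformed code:
def proc(nodes, delta, e):
    nums = 13
    record(u)
    if delta < 6:
        nodes = nums * 7
    else:
        e = nodes
    delta = delta + (delta + nums)
    nums = e % 32
    if 30 < e:
        record(nodes)
        delta = delta // nums
    else:
        delta = e // nums
    handle(3)
    delta = delta * delta
    for u in nodes:
        nums = 39 + delta
    nums = nums + 3
    delta = delta * delta[7]
    delta = nums * nodes
    return e

12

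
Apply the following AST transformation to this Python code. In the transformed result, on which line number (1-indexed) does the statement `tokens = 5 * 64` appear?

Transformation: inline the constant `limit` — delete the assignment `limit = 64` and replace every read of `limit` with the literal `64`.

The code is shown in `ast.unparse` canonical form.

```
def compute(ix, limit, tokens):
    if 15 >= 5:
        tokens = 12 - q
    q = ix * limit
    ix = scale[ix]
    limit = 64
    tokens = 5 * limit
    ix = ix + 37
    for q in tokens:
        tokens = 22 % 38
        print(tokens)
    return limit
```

6

Transformed code:
def compute(ix, limit, tokens):
    if 15 >= 5:
        tokens = 12 - q
    q = ix * 64
    ix = scale[ix]
    tokens = 5 * 64
    ix = ix + 37
    for q in tokens:
        tokens = 22 % 38
        print(tokens)
    return 64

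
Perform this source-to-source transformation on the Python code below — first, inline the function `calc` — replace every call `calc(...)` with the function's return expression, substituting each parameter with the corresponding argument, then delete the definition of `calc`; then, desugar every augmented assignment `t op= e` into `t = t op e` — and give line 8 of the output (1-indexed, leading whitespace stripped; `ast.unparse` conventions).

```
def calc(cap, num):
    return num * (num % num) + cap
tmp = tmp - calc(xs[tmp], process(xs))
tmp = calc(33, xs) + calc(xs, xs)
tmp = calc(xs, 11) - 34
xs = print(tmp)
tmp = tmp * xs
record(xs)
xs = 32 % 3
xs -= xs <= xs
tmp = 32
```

Transformed code:
tmp = tmp - (process(xs) * (process(xs) % process(xs)) + xs[tmp])
tmp = xs * (xs % xs) + 33 + (xs * (xs % xs) + xs)
tmp = 11 * (11 % 11) + xs - 34
xs = print(tmp)
tmp = tmp * xs
record(xs)
xs = 32 % 3
xs = xs - (xs <= xs)
tmp = 32

xs = xs - (xs <= xs)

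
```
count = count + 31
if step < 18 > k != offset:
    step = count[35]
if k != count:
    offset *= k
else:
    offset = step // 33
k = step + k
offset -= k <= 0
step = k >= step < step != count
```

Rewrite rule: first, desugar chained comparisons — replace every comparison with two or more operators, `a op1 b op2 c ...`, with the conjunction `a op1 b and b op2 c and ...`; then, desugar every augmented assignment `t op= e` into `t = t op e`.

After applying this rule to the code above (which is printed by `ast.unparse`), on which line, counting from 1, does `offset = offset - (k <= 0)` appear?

9

Transformed code:
count = count + 31
if step < 18 and 18 > k and (k != offset):
    step = count[35]
if k != count:
    offset = offset * k
else:
    offset = step // 33
k = step + k
offset = offset - (k <= 0)
step = k >= step and step < step and (step != count)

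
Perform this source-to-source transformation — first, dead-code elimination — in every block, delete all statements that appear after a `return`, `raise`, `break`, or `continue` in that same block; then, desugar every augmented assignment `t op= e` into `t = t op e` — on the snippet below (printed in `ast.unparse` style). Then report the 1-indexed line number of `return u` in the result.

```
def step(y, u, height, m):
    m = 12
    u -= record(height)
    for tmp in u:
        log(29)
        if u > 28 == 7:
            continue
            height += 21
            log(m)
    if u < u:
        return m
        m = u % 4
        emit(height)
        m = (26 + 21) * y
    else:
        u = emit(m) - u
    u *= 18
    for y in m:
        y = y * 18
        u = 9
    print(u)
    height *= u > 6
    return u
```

Transformed code:
def step(y, u, height, m):
    m = 12
    u = u - record(height)
    for tmp in u:
        log(29)
        if u > 28 == 7:
            continue
    if u < u:
        return m
    else:
        u = emit(m) - u
    u = u * 18
    for y in m:
        y = y * 18
        u = 9
    print(u)
    height = height * (u > 6)
    return u

18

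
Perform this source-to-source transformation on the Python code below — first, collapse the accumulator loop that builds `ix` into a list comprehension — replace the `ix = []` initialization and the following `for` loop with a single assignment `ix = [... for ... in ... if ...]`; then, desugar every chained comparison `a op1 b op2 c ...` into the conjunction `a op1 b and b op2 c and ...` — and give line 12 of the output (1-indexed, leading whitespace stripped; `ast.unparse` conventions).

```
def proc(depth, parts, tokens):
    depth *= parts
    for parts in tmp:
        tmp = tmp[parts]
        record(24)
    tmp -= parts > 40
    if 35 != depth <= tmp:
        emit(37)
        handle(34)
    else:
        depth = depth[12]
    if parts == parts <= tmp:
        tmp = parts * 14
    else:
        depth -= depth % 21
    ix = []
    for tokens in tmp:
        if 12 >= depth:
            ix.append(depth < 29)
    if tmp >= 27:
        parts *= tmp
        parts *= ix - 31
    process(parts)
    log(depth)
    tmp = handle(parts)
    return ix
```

Transformed code:
def proc(depth, parts, tokens):
    depth *= parts
    for parts in tmp:
        tmp = tmp[parts]
        record(24)
    tmp -= parts > 40
    if 35 != depth and depth <= tmp:
        emit(37)
        handle(34)
    else:
        depth = depth[12]
    if parts == parts and parts <= tmp:
        tmp = parts * 14
    else:
        depth -= depth % 21
    ix = [depth < 29 for tokens in tmp if 12 >= depth]
    if tmp >= 27:
        parts *= tmp
        parts *= ix - 31
    process(parts)
    log(depth)
    tmp = handle(parts)
    return ix

if parts == parts and parts <= tmp:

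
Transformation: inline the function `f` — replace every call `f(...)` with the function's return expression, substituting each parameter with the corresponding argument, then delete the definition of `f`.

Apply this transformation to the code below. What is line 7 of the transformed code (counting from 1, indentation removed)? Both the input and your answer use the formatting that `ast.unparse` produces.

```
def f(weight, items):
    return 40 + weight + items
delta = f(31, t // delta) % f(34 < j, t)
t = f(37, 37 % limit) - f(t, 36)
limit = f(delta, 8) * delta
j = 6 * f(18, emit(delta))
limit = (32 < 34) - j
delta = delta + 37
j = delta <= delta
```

j = delta <= delta

Transformed code:
delta = (40 + 31 + t // delta) % (40 + (34 < j) + t)
t = 40 + 37 + 37 % limit - (40 + t + 36)
limit = (40 + delta + 8) * delta
j = 6 * (40 + 18 + emit(delta))
limit = (32 < 34) - j
delta = delta + 37
j = delta <= delta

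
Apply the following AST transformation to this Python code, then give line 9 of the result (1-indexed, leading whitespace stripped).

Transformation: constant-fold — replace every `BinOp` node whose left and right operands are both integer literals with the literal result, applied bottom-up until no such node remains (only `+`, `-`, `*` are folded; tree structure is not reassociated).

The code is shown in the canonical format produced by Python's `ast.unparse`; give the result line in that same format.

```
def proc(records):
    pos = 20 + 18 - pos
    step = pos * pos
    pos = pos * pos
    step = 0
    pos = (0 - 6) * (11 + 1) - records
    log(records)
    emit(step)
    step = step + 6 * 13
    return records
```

Transformed code:
def proc(records):
    pos = 38 - pos
    step = pos * pos
    pos = pos * pos
    step = 0
    pos = -72 - records
    log(records)
    emit(step)
    step = step + 78
    return records

step = step + 78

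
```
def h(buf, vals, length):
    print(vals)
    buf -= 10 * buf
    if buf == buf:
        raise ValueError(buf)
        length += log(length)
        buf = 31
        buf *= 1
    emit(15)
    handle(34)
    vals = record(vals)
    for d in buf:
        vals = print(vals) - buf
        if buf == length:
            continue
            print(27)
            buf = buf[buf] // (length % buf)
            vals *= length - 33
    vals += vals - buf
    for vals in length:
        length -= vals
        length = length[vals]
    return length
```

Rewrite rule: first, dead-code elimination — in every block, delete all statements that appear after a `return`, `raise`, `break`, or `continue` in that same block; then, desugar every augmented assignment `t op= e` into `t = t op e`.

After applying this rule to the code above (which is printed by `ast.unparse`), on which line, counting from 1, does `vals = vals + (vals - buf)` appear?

Transformed code:
def h(buf, vals, length):
    print(vals)
    buf = buf - 10 * buf
    if buf == buf:
        raise ValueError(buf)
    emit(15)
    handle(34)
    vals = record(vals)
    for d in buf:
        vals = print(vals) - buf
        if buf == length:
            continue
    vals = vals + (vals - buf)
    for vals in length:
        length = length - vals
        length = length[vals]
    return length

13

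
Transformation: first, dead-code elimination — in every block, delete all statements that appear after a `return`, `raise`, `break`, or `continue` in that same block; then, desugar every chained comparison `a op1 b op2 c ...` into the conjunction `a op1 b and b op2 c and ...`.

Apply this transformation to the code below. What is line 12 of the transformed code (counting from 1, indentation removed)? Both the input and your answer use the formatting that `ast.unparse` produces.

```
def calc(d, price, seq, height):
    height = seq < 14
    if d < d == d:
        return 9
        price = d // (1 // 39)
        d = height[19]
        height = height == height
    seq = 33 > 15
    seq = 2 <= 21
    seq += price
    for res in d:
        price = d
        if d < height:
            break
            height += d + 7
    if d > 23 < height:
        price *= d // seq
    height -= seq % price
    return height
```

if d > 23 and 23 < height:

Transformed code:
def calc(d, price, seq, height):
    height = seq < 14
    if d < d and d == d:
        return 9
    seq = 33 > 15
    seq = 2 <= 21
    seq += price
    for res in d:
        price = d
        if d < height:
            break
    if d > 23 and 23 < height:
        price *= d // seq
    height -= seq % price
    return height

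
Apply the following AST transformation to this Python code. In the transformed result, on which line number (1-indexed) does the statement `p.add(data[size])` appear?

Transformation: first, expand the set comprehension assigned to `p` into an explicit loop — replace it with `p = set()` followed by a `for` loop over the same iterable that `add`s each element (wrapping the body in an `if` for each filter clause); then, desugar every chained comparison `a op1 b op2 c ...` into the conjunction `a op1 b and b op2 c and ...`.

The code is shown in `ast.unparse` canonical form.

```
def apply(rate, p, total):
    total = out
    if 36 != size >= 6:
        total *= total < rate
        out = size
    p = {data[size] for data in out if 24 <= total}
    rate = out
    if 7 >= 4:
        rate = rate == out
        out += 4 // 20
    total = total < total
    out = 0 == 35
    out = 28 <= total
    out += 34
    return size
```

9

Transformed code:
def apply(rate, p, total):
    total = out
    if 36 != size and size >= 6:
        total *= total < rate
        out = size
    p = set()
    for data in out:
        if 24 <= total:
            p.add(data[size])
    rate = out
    if 7 >= 4:
        rate = rate == out
        out += 4 // 20
    total = total < total
    out = 0 == 35
    out = 28 <= total
    out += 34
    return size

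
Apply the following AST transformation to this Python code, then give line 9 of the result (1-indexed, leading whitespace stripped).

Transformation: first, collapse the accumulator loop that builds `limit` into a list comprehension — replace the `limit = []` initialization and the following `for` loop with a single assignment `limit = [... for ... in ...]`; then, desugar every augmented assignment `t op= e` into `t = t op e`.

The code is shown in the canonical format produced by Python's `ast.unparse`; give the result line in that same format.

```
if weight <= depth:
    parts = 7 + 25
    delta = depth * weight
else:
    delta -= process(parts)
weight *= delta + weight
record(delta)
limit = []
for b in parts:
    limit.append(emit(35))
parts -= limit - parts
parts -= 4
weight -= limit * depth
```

parts = parts - (limit - parts)

Transformed code:
if weight <= depth:
    parts = 7 + 25
    delta = depth * weight
else:
    delta = delta - process(parts)
weight = weight * (delta + weight)
record(delta)
limit = [emit(35) for b in parts]
parts = parts - (limit - parts)
parts = parts - 4
weight = weight - limit * depth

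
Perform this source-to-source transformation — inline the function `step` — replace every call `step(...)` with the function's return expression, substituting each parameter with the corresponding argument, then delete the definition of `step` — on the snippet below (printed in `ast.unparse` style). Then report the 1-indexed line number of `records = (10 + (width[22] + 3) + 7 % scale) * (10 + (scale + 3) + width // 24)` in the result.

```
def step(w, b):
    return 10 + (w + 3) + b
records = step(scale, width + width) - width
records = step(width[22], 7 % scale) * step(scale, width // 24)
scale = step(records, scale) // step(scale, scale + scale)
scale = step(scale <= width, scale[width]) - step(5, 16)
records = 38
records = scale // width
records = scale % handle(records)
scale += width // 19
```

Transformed code:
records = 10 + (scale + 3) + (width + width) - width
records = (10 + (width[22] + 3) + 7 % scale) * (10 + (scale + 3) + width // 24)
scale = (10 + (records + 3) + scale) // (10 + (scale + 3) + (scale + scale))
scale = 10 + ((scale <= width) + 3) + scale[width] - (10 + (5 + 3) + 16)
records = 38
records = scale // width
records = scale % handle(records)
scale += width // 19

2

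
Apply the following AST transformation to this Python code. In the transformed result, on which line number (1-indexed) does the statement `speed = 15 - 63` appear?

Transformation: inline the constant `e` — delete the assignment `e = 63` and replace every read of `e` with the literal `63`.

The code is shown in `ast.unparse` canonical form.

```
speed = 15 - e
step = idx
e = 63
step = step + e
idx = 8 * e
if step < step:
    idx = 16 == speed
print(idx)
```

1

Transformed code:
speed = 15 - 63
step = idx
step = step + 63
idx = 8 * 63
if step < step:
    idx = 16 == speed
print(idx)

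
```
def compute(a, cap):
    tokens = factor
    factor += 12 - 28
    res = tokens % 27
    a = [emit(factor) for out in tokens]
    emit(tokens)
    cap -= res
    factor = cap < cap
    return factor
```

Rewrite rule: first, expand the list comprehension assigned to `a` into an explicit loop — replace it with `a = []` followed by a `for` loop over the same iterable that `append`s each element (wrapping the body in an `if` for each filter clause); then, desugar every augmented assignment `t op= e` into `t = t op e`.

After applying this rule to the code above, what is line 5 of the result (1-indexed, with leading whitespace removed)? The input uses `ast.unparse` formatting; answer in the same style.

Transformed code:
def compute(a, cap):
    tokens = factor
    factor = factor + (12 - 28)
    res = tokens % 27
    a = []
    for out in tokens:
        a.append(emit(factor))
    emit(tokens)
    cap = cap - res
    factor = cap < cap
    return factor

a = []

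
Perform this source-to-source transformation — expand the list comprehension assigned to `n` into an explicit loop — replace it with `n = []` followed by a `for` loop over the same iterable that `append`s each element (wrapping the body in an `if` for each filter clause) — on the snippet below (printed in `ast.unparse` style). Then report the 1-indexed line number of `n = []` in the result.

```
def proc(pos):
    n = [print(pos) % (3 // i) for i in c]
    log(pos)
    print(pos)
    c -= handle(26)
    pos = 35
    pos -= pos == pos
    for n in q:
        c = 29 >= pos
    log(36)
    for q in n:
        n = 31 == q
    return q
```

2

Transformed code:
def proc(pos):
    n = []
    for i in c:
        n.append(print(pos) % (3 // i))
    log(pos)
    print(pos)
    c -= handle(26)
    pos = 35
    pos -= pos == pos
    for n in q:
        c = 29 >= pos
    log(36)
    for q in n:
        n = 31 == q
    return q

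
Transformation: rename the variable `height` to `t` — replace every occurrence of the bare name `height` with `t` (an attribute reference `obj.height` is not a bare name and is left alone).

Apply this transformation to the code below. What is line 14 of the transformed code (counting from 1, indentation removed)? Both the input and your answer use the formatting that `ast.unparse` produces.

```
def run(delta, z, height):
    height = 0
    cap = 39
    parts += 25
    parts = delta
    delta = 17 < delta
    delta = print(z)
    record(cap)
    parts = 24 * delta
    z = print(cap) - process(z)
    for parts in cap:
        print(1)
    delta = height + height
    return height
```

Transformed code:
def run(delta, z, t):
    t = 0
    cap = 39
    parts += 25
    parts = delta
    delta = 17 < delta
    delta = print(z)
    record(cap)
    parts = 24 * delta
    z = print(cap) - process(z)
    for parts in cap:
        print(1)
    delta = t + t
    return t

return t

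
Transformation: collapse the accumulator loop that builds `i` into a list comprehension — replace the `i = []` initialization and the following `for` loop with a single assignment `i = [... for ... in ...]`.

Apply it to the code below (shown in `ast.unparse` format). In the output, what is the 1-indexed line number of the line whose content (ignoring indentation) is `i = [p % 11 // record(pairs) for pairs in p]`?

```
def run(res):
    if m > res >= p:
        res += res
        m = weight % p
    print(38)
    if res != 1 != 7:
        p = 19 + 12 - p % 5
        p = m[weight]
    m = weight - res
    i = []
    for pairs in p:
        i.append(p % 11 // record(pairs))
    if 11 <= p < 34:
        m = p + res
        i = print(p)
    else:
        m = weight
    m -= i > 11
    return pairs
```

Transformed code:
def run(res):
    if m > res >= p:
        res += res
        m = weight % p
    print(38)
    if res != 1 != 7:
        p = 19 + 12 - p % 5
        p = m[weight]
    m = weight - res
    i = [p % 11 // record(pairs) for pairs in p]
    if 11 <= p < 34:
        m = p + res
        i = print(p)
    else:
        m = weight
    m -= i > 11
    return pairs

10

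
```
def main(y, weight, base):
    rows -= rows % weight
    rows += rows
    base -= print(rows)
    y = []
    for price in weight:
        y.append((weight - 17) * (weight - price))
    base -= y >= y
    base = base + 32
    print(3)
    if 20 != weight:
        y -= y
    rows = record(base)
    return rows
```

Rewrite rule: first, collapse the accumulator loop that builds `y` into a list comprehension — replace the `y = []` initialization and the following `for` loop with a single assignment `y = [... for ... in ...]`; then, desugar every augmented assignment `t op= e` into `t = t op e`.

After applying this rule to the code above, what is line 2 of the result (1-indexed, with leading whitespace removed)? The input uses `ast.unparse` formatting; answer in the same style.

rows = rows - rows % weight

Transformed code:
def main(y, weight, base):
    rows = rows - rows % weight
    rows = rows + rows
    base = base - print(rows)
    y = [(weight - 17) * (weight - price) for price in weight]
    base = base - (y >= y)
    base = base + 32
    print(3)
    if 20 != weight:
        y = y - y
    rows = record(base)
    return rows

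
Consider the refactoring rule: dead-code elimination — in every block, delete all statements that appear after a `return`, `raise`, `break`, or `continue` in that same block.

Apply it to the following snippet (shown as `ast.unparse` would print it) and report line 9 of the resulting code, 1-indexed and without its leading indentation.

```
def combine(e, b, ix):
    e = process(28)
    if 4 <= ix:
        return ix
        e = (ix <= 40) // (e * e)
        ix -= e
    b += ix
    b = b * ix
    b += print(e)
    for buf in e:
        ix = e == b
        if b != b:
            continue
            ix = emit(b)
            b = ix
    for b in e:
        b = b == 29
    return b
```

ix = e == b

Transformed code:
def combine(e, b, ix):
    e = process(28)
    if 4 <= ix:
        return ix
    b += ix
    b = b * ix
    b += print(e)
    for buf in e:
        ix = e == b
        if b != b:
            continue
    for b in e:
        b = b == 29
    return b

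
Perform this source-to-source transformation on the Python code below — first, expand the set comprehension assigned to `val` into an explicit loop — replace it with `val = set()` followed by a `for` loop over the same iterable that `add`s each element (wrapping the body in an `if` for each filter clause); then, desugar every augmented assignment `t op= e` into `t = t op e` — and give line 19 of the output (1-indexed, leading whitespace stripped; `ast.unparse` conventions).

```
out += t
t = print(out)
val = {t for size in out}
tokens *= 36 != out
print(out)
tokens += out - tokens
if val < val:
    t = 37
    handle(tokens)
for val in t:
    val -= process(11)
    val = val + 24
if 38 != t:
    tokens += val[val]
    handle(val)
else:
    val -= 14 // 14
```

Transformed code:
out = out + t
t = print(out)
val = set()
for size in out:
    val.add(t)
tokens = tokens * (36 != out)
print(out)
tokens = tokens + (out - tokens)
if val < val:
    t = 37
    handle(tokens)
for val in t:
    val = val - process(11)
    val = val + 24
if 38 != t:
    tokens = tokens + val[val]
    handle(val)
else:
    val = val - 14 // 14

val = val - 14 // 14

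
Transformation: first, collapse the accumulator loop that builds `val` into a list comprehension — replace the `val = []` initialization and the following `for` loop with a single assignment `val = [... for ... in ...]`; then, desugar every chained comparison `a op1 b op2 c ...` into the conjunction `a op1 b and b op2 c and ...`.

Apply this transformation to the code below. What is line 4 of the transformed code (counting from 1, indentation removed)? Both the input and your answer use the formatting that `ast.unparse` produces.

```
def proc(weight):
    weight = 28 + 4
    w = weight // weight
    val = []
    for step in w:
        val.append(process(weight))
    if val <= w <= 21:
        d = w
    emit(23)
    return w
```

val = [process(weight) for step in w]

Transformed code:
def proc(weight):
    weight = 28 + 4
    w = weight // weight
    val = [process(weight) for step in w]
    if val <= w and w <= 21:
        d = w
    emit(23)
    return w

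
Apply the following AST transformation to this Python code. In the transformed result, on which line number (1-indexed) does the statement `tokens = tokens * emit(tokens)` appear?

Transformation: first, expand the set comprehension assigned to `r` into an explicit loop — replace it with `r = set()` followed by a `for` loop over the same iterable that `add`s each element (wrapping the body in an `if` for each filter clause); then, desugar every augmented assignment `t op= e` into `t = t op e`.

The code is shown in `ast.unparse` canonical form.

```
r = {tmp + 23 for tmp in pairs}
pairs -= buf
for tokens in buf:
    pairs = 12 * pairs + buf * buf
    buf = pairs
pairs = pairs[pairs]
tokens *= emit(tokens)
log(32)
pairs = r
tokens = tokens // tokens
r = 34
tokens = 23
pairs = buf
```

Transformed code:
r = set()
for tmp in pairs:
    r.add(tmp + 23)
pairs = pairs - buf
for tokens in buf:
    pairs = 12 * pairs + buf * buf
    buf = pairs
pairs = pairs[pairs]
tokens = tokens * emit(tokens)
log(32)
pairs = r
tokens = tokens // tokens
r = 34
tokens = 23
pairs = buf

9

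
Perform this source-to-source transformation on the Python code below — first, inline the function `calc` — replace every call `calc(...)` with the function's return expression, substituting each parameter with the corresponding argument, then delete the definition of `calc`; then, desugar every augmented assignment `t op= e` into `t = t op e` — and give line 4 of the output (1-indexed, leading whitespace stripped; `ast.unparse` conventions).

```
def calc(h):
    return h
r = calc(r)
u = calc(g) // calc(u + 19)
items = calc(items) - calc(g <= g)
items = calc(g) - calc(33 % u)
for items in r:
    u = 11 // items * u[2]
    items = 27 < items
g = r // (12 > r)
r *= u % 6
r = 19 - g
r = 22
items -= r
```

Transformed code:
r = r
u = g // (u + 19)
items = items - (g <= g)
items = g - 33 % u
for items in r:
    u = 11 // items * u[2]
    items = 27 < items
g = r // (12 > r)
r = r * (u % 6)
r = 19 - g
r = 22
items = items - r

items = g - 33 % u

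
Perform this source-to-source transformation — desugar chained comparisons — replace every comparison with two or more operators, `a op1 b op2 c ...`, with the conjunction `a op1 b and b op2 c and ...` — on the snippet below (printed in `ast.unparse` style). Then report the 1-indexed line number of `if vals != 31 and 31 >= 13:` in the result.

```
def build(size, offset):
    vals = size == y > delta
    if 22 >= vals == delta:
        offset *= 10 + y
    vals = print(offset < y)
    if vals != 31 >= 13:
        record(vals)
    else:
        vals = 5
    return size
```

6

Transformed code:
def build(size, offset):
    vals = size == y and y > delta
    if 22 >= vals and vals == delta:
        offset *= 10 + y
    vals = print(offset < y)
    if vals != 31 and 31 >= 13:
        record(vals)
    else:
        vals = 5
    return size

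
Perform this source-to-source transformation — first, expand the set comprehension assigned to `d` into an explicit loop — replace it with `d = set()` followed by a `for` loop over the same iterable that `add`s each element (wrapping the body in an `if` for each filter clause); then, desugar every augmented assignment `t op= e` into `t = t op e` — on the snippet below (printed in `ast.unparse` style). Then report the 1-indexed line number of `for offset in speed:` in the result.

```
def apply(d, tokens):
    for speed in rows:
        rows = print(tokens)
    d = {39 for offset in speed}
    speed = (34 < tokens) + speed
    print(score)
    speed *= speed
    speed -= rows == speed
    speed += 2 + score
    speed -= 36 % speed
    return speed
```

Transformed code:
def apply(d, tokens):
    for speed in rows:
        rows = print(tokens)
    d = set()
    for offset in speed:
        d.add(39)
    speed = (34 < tokens) + speed
    print(score)
    speed = speed * speed
    speed = speed - (rows == speed)
    speed = speed + (2 + score)
    speed = speed - 36 % speed
    return speed

5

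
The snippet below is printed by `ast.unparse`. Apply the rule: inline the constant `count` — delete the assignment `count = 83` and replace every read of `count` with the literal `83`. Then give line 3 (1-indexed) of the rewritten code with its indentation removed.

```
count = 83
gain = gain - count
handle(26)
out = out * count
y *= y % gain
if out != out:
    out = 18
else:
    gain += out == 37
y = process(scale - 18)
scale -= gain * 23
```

Transformed code:
gain = gain - 83
handle(26)
out = out * 83
y *= y % gain
if out != out:
    out = 18
else:
    gain += out == 37
y = process(scale - 18)
scale -= gain * 23

out = out * 83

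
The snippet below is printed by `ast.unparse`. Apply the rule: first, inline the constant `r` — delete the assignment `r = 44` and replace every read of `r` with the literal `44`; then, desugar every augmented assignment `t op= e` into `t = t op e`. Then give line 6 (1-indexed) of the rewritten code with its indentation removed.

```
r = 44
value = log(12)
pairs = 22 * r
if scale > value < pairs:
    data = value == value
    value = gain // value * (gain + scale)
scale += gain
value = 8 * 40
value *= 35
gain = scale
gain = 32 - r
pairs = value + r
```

Transformed code:
value = log(12)
pairs = 22 * 44
if scale > value < pairs:
    data = value == value
    value = gain // value * (gain + scale)
scale = scale + gain
value = 8 * 40
value = value * 35
gain = scale
gain = 32 - 44
pairs = value + 44

scale = scale + gain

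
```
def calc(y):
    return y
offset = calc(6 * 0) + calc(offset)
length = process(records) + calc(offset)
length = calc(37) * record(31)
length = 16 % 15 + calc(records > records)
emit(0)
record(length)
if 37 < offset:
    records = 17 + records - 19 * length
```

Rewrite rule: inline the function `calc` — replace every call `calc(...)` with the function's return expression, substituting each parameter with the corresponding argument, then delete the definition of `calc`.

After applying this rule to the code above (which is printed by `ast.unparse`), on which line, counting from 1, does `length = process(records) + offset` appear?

2

Transformed code:
offset = 6 * 0 + offset
length = process(records) + offset
length = 37 * record(31)
length = 16 % 15 + (records > records)
emit(0)
record(length)
if 37 < offset:
    records = 17 + records - 19 * length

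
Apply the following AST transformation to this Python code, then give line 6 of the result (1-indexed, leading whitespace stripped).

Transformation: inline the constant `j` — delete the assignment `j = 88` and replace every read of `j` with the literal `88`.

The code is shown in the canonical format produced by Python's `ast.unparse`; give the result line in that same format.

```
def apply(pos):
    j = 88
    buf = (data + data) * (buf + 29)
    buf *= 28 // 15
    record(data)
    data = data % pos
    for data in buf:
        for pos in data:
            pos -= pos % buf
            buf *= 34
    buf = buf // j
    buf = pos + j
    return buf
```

Transformed code:
def apply(pos):
    buf = (data + data) * (buf + 29)
    buf *= 28 // 15
    record(data)
    data = data % pos
    for data in buf:
        for pos in data:
            pos -= pos % buf
            buf *= 34
    buf = buf // 88
    buf = pos + 88
    return buf

for data in buf: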